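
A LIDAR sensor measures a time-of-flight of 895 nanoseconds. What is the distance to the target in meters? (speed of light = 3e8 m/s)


tof = 895 ns = 8.95e-07 s
dist = c * tof / 2
= 3e8 * 8.95e-07 / 2
= 134.25 m


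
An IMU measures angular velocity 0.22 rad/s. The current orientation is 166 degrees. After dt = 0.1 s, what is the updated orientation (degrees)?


delta_theta = w * dt = 0.22 * 0.1 = 0.022 rad
= 1.2605 deg
theta_new = 166 + 1.2605 = 167.2605 deg


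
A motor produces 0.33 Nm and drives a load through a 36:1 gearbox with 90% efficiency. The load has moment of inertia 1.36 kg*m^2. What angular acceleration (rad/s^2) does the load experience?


tau_out = tau_motor * N * eta
= 0.33 * 36 * 0.9 = 10.692 Nm
alpha = tau_out / I = 10.692 / 1.36
= 7.8618 rad/s^2


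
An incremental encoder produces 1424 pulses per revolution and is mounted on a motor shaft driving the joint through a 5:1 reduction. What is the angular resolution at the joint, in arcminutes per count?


counts per rev = 1424
effective counts at joint = 1424 * 5 = 7120
resolution = 360*60 / 7120
= 3.0337 arcmin/count


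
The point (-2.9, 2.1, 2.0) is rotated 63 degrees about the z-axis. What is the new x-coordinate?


Rotation about z-axis: x' = x*cos(theta) - y*sin(theta)
= -2.9 * 0.454 - 2.1 * 0.891
= -3.1877


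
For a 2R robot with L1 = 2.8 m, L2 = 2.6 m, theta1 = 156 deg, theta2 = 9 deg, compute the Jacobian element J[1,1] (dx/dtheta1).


J[1,1] = -L1*sin(t1) - L2*sin(t1+t2)
= -2.8*sin(156) - 2.6*sin(165)
= -1.8118


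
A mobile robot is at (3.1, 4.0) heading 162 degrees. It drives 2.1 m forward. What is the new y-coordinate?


y_new = y0 + d*sin(theta)
= 4.0 + 2.1*sin(162)
= 4.0 + 0.6489
= 4.6489


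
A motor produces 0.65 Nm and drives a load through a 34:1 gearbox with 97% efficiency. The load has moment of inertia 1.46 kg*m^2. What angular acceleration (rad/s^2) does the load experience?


tau_out = tau_motor * N * eta
= 0.65 * 34 * 0.97 = 21.437 Nm
alpha = tau_out / I = 21.437 / 1.46
= 14.6829 rad/s^2


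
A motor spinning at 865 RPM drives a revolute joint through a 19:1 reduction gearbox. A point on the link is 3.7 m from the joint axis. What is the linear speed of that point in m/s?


omega_motor = 865 * 2*pi/60 = 90.5826 rad/s
omega_joint = omega_motor / 19 = 4.7675 rad/s
v = omega_joint * r = 4.7675 * 3.7
= 17.6398 m/s


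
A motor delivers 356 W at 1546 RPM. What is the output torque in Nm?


omega = 1546 * 2*pi/60 = 161.8967 rad/s
tau = P / omega = 356 / 161.8967
= 2.1989 Nm


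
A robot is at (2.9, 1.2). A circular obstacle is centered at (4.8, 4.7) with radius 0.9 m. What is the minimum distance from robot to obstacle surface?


center_dist = sqrt((2.9-4.8)^2 + (1.2-4.7)^2)
= sqrt(3.61 + 12.25)
= 3.9825
min_dist = center_dist - radius = 3.9825 - 0.9 = 3.0825 m


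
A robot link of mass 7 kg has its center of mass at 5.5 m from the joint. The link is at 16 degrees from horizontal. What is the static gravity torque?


tau = m*g*L*cos(angle)
= 7 * 9.81 * 5.5 * cos(16 deg)
= 7 * 9.81 * 5.5 * 0.9613
= 363.0541 Nm


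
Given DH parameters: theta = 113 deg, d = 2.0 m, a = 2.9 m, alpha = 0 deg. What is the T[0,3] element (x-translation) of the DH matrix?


T[0,3] = a * cos(theta)
= 2.9 * cos(113 deg)
= 2.9 * -0.3907
= -1.1331


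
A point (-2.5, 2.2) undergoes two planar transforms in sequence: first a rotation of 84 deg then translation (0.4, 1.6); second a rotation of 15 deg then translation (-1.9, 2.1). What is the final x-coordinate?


After transform 1:
x1 = cos(84)*-2.5 - sin(84)*2.2 + 0.4 = -2.0493
y1 = sin(84)*-2.5 + cos(84)*2.2 + 1.6 = -0.6563
After transform 2:
x2 = cos(15)*-2.0493 - sin(15)*-0.6563 + -1.9
= -3.7096


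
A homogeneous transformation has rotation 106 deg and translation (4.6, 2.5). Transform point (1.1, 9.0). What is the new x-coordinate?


x' = cos(theta)*px - sin(theta)*py + tx
= -0.2756*1.1 - 0.9613*9.0 + 4.6
= -4.3546


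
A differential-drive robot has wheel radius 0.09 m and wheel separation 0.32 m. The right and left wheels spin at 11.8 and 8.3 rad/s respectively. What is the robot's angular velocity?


vR = r*wR = 0.09*11.8 = 1.062 m/s
vL = r*wL = 0.09*8.3 = 0.747 m/s
v = (vR+vL)/2 = 0.9045 m/s
omega = (vR-vL)/L = 0.9844 rad/s
angular velocity = 0.9844 rad/s


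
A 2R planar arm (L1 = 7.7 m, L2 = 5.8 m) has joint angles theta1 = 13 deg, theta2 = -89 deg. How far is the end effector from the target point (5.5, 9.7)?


End effector via forward kinematics:
x = L1*cos(t1) + L2*cos(t1+t2) = 8.9058
y = L1*sin(t1) + L2*sin(t1+t2) = -3.8956
Distance to target:
d = sqrt((5.5 - 8.9058)^2 + (9.7 - -3.8956)^2)
= sqrt(11.5994 + 184.8401)
= 14.0157 m


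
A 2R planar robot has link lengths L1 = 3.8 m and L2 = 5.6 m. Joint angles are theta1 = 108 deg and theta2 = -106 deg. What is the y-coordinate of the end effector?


Convert angles to radians: theta1 = 1.885, theta2 = -1.85
y = L1*sin(theta1) + L2*sin(theta1+theta2)
y = 3.614 + 0.1954
y = 3.8095


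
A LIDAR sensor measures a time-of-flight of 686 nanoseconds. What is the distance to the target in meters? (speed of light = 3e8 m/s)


tof = 686 ns = 6.86e-07 s
dist = c * tof / 2
= 3e8 * 6.86e-07 / 2
= 102.9 m


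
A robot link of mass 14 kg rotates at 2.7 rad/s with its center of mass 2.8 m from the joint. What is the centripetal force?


F = m * omega^2 * r
= 14 * 2.7^2 * 2.8
= 14 * 7.29 * 2.8
= 285.768 N


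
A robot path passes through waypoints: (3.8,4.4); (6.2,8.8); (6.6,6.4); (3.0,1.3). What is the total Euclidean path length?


Segment lengths:
  seg1 = sqrt((2.4)^2 + (4.4)^2) = 5.012
  seg2 = sqrt((0.4)^2 + (-2.4)^2) = 2.4331
  seg3 = sqrt((-3.6)^2 + (-5.1)^2) = 6.2426
Total = 13.6877


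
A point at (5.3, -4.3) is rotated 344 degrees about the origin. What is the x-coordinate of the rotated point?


x' = x*cos(theta) - y*sin(theta)
cos(344 deg) = 0.9613, sin(344 deg) = -0.2756
x' = 5.3 * 0.9613 - -4.3 * -0.2756
= 5.0947 - 1.1852
= 3.9094


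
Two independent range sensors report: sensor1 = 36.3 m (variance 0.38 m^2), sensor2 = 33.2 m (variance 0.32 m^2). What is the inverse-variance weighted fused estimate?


w1 = (1/var1) / (1/var1 + 1/var2)
   = 2.6316 / (2.6316 + 3.125) = 0.4571
w2 = 1 - w1 = 0.5429
fused = w1*s1 + w2*s2 = 16.5943 + 18.0229
= 34.6171 m


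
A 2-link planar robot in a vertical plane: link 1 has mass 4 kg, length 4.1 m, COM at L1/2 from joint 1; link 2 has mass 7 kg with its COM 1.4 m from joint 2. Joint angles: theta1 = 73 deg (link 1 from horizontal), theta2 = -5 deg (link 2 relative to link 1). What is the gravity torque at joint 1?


Horizontal distance from joint 1 to link-1 COM:
  x_c1 = (L1/2)*cos(t1) = 2.05 * 0.2924 = 0.5994 m
Horizontal distance from joint 1 to link-2 COM:
  x_c2 = L1*cos(t1) + Lc2*cos(t1+t2)
       = 4.1*0.2924 + 1.4*0.3746 = 1.7232 m
tau1 = m1*g*x_c1 + m2*g*x_c2
     = 4*9.81*0.5994 + 7*9.81*1.7232
     = 23.519 + 118.3303
     = 141.8493 Nm


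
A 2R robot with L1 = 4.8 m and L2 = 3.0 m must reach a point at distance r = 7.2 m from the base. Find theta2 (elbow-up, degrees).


cos(theta2) = (r^2 - L1^2 - L2^2) / (2*L1*L2)
cos(theta2) = (51.84 - 23.04 - 9.0) / 28.8
cos(theta2) = 0.6875
theta2 = 46.5675 degrees


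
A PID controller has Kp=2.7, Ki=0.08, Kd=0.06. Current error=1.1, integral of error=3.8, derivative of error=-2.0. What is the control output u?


u = Kp*e + Ki*int(e) + Kd*de/dt
= 2.7*1.1 + 0.08*3.8 + 0.06*(-2.0)
= 2.97 + 0.304 + -0.12
= 3.154


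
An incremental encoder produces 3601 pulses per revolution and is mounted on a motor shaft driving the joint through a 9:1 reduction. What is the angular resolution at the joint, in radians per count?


counts per rev = 3601
effective counts at joint = 3601 * 9 = 32409
resolution = 2*pi / 32409
= 1.9387e-04 rad/count


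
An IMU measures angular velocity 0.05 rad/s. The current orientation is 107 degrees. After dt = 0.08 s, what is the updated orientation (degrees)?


delta_theta = w * dt = 0.05 * 0.08 = 0.004 rad
= 0.2292 deg
theta_new = 107 + 0.2292 = 107.2292 deg


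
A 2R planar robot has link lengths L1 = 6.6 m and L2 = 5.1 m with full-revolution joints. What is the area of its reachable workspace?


r_max = L1 + L2 = 11.7 m
r_min = |L1 - L2| = 1.5 m
Area = pi*(r_max^2 - r_min^2)
= pi*(136.89 - 2.25)
= pi * 134.64
= 422.984 m^2


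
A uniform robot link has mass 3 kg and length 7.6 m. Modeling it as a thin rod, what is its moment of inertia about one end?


I = (1/3) * m * L^2
= (1/3) * 3 * 7.6^2
= 0.333333 * 3 * 57.76
= 57.76 kg*m^2


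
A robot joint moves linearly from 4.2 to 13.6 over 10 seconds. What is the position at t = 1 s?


s = t/T = 1/10 = 0.1
p(t) = p0 + (pf-p0)*s
= 4.2 + (13.6 - 4.2) * 0.1
= 5.14


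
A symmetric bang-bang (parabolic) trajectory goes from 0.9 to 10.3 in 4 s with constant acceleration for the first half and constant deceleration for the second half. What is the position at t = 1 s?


Symmetric rest-to-rest: each phase covers (pf-p0)/2 in time T/2. 0.5*a*(T/2)^2 = (pf-p0)/2 => a = 4*(pf-p0)/T^2
a = 4*(10.3-0.9)/4^2 = 2.35
t = 1 is in the acceleration phase (t <= T/2).
p = p0 + 0.5*a*t^2 = 0.9 + 0.5*2.35*1^2
= 2.075


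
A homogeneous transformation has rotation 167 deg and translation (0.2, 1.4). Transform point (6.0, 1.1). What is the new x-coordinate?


x' = cos(theta)*px - sin(theta)*py + tx
= -0.9744*6.0 - 0.225*1.1 + 0.2
= -5.8937


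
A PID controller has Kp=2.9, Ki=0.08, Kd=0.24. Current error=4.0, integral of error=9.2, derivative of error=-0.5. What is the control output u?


u = Kp*e + Ki*int(e) + Kd*de/dt
= 2.9*4.0 + 0.08*9.2 + 0.24*(-0.5)
= 11.6 + 0.736 + -0.12
= 12.216


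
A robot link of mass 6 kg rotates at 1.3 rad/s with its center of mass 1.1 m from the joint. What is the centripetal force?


F = m * omega^2 * r
= 6 * 1.3^2 * 1.1
= 6 * 1.69 * 1.1
= 11.154 N


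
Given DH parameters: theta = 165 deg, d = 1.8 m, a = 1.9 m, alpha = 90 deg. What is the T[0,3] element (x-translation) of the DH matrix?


T[0,3] = a * cos(theta)
= 1.9 * cos(165 deg)
= 1.9 * -0.9659
= -1.8353


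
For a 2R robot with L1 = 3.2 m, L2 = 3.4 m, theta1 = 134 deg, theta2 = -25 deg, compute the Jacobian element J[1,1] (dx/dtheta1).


J[1,1] = -L1*sin(t1) - L2*sin(t1+t2)
= -3.2*sin(134) - 3.4*sin(109)
= -5.5167


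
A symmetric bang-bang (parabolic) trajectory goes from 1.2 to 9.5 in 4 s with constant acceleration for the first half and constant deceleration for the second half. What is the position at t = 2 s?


Symmetric rest-to-rest: each phase covers (pf-p0)/2 in time T/2. 0.5*a*(T/2)^2 = (pf-p0)/2 => a = 4*(pf-p0)/T^2
a = 4*(9.5-1.2)/4^2 = 2.075
t = 2 is in the acceleration phase (t <= T/2).
p = p0 + 0.5*a*t^2 = 1.2 + 0.5*2.075*2^2
= 5.35


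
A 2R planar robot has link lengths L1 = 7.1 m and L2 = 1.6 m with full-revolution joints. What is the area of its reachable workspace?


r_max = L1 + L2 = 8.7 m
r_min = |L1 - L2| = 5.5 m
Area = pi*(r_max^2 - r_min^2)
= pi*(75.69 - 30.25)
= pi * 45.44
= 142.754 m^2


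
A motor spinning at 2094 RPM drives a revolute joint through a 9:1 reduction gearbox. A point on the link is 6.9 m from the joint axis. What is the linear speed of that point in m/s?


omega_motor = 2094 * 2*pi/60 = 219.2832 rad/s
omega_joint = omega_motor / 9 = 24.3648 rad/s
v = omega_joint * r = 24.3648 * 6.9
= 168.1171 m/s


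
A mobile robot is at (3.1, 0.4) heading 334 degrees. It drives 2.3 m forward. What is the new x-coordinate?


x_new = x0 + d*cos(theta)
= 3.1 + 2.3*cos(334)
= 3.1 + 2.0672
= 5.1672


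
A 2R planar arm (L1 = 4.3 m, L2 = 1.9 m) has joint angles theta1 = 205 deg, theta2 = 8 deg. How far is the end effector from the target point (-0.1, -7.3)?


End effector via forward kinematics:
x = L1*cos(t1) + L2*cos(t1+t2) = -5.4906
y = L1*sin(t1) + L2*sin(t1+t2) = -2.8521
Distance to target:
d = sqrt((-0.1 - -5.4906)^2 + (-7.3 - -2.8521)^2)
= sqrt(29.0585 + 19.7841)
= 6.9887 m


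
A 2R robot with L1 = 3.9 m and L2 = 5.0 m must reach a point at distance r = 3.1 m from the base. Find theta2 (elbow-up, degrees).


cos(theta2) = (r^2 - L1^2 - L2^2) / (2*L1*L2)
cos(theta2) = (9.61 - 15.21 - 25.0) / 39.0
cos(theta2) = -0.784615
theta2 = 141.6851 degrees


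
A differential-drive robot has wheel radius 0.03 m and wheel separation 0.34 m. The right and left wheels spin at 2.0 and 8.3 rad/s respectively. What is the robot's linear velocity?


vR = r*wR = 0.03*2.0 = 0.06 m/s
vL = r*wL = 0.03*8.3 = 0.249 m/s
v = (vR+vL)/2 = 0.1545 m/s
omega = (vR-vL)/L = -0.5559 rad/s
linear velocity = 0.1545 m/s


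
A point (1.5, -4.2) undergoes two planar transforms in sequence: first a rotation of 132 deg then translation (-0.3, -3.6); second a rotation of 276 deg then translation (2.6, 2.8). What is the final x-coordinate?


After transform 1:
x1 = cos(132)*1.5 - sin(132)*-4.2 + -0.3 = 1.8175
y1 = sin(132)*1.5 + cos(132)*-4.2 + -3.6 = 0.3251
After transform 2:
x2 = cos(276)*1.8175 - sin(276)*0.3251 + 2.6
= 3.1133


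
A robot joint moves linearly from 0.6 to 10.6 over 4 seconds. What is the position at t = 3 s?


s = t/T = 3/4 = 0.75
p(t) = p0 + (pf-p0)*s
= 0.6 + (10.6 - 0.6) * 0.75
= 8.1


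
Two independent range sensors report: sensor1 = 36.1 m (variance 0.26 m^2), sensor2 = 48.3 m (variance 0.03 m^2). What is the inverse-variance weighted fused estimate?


w1 = (1/var1) / (1/var1 + 1/var2)
   = 3.8462 / (3.8462 + 33.3333) = 0.1034
w2 = 1 - w1 = 0.8966
fused = w1*s1 + w2*s2 = 3.7345 + 43.3034
= 47.0379 m


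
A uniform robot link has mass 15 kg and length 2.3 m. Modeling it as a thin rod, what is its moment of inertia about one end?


I = (1/3) * m * L^2
= (1/3) * 15 * 2.3^2
= 0.333333 * 15 * 5.29
= 26.45 kg*m^2


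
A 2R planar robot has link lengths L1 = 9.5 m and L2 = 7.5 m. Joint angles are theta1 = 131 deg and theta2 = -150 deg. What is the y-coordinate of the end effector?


Convert angles to radians: theta1 = 2.2864, theta2 = -2.618
y = L1*sin(theta1) + L2*sin(theta1+theta2)
y = 7.1697 + -2.4418
y = 4.728


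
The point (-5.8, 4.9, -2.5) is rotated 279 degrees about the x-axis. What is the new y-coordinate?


Rotation about x-axis: y' = y*cos(theta) - z*sin(theta)
= 4.9 * 0.1564 - -2.5 * -0.9877
= -1.7027


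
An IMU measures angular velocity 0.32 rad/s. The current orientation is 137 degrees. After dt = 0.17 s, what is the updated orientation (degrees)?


delta_theta = w * dt = 0.32 * 0.17 = 0.0544 rad
= 3.1169 deg
theta_new = 137 + 3.1169 = 140.1169 deg


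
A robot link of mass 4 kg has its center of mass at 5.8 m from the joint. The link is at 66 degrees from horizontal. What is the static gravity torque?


tau = m*g*L*cos(angle)
= 4 * 9.81 * 5.8 * cos(66 deg)
= 4 * 9.81 * 5.8 * 0.4067
= 92.57 Nm


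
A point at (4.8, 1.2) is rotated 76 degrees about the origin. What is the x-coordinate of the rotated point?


x' = x*cos(theta) - y*sin(theta)
cos(76 deg) = 0.2419, sin(76 deg) = 0.9703
x' = 4.8 * 0.2419 - 1.2 * 0.9703
= 1.1612 - 1.1644
= -0.0031


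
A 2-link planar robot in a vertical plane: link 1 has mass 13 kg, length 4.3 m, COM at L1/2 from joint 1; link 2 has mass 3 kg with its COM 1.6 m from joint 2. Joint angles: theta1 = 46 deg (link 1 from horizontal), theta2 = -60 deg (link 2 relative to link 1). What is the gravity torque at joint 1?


Horizontal distance from joint 1 to link-1 COM:
  x_c1 = (L1/2)*cos(t1) = 2.15 * 0.6947 = 1.4935 m
Horizontal distance from joint 1 to link-2 COM:
  x_c2 = L1*cos(t1) + Lc2*cos(t1+t2)
       = 4.3*0.6947 + 1.6*0.9703 = 4.5395 m
tau1 = m1*g*x_c1 + m2*g*x_c2
     = 13*9.81*1.4935 + 3*9.81*4.5395
     = 190.468 + 133.5976
     = 324.0656 Nm


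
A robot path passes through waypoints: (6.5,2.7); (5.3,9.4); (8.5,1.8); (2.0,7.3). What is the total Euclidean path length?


Segment lengths:
  seg1 = sqrt((-1.2)^2 + (6.7)^2) = 6.8066
  seg2 = sqrt((3.2)^2 + (-7.6)^2) = 8.2462
  seg3 = sqrt((-6.5)^2 + (5.5)^2) = 8.5147
Total = 23.5675


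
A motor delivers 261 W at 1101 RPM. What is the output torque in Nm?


omega = 1101 * 2*pi/60 = 115.2965 rad/s
tau = P / omega = 261 / 115.2965
= 2.2637 Nm


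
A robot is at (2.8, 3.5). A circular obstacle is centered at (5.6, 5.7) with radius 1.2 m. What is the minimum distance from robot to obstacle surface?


center_dist = sqrt((2.8-5.6)^2 + (3.5-5.7)^2)
= sqrt(7.84 + 4.84)
= 3.5609
min_dist = center_dist - radius = 3.5609 - 1.2 = 2.3609 m


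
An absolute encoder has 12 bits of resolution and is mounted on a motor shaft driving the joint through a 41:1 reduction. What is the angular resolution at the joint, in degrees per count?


counts = 2^12 = 4096
effective counts at joint = 4096 * 41 = 167936
resolution = 360 / 167936
= 0.0021 deg/count


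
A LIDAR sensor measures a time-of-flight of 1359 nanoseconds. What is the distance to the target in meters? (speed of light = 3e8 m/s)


tof = 1359 ns = 1.359e-06 s
dist = c * tof / 2
= 3e8 * 1.359e-06 / 2
= 203.85 m


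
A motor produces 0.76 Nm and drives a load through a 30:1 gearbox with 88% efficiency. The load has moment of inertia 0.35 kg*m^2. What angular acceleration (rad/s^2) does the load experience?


tau_out = tau_motor * N * eta
= 0.76 * 30 * 0.88 = 20.064 Nm
alpha = tau_out / I = 20.064 / 0.35
= 57.3257 rad/s^2


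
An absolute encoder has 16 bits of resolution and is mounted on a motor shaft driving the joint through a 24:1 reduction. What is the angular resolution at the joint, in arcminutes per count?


counts = 2^16 = 65536
effective counts at joint = 65536 * 24 = 1572864
resolution = 360*60 / 1572864
= 0.0137 arcmin/count


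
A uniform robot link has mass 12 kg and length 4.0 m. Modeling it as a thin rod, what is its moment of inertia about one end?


I = (1/3) * m * L^2
= (1/3) * 12 * 4.0^2
= 0.333333 * 12 * 16.0
= 64.0 kg*m^2


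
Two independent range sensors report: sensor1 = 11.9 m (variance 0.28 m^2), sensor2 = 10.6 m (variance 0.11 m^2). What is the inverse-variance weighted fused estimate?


w1 = (1/var1) / (1/var1 + 1/var2)
   = 3.5714 / (3.5714 + 9.0909) = 0.2821
w2 = 1 - w1 = 0.7179
fused = w1*s1 + w2*s2 = 3.3564 + 7.6103
= 10.9667 m


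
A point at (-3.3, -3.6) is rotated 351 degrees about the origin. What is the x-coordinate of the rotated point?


x' = x*cos(theta) - y*sin(theta)
cos(351 deg) = 0.9877, sin(351 deg) = -0.1564
x' = -3.3 * 0.9877 - -3.6 * -0.1564
= -3.2594 - 0.5632
= -3.8225


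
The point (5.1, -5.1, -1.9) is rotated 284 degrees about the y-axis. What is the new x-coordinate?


Rotation about y-axis: x' = x*cos(theta) + z*sin(theta)
= 5.1 * 0.2419 + -1.9 * -0.9703
= 3.0774


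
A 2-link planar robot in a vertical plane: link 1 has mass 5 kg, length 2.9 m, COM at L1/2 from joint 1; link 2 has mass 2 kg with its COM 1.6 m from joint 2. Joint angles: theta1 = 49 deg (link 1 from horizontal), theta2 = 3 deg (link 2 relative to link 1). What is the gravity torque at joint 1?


Horizontal distance from joint 1 to link-1 COM:
  x_c1 = (L1/2)*cos(t1) = 1.45 * 0.6561 = 0.9513 m
Horizontal distance from joint 1 to link-2 COM:
  x_c2 = L1*cos(t1) + Lc2*cos(t1+t2)
       = 2.9*0.6561 + 1.6*0.6157 = 2.8876 m
tau1 = m1*g*x_c1 + m2*g*x_c2
     = 5*9.81*0.9513 + 2*9.81*2.8876
     = 46.6606 + 56.6553
     = 103.3158 Nm


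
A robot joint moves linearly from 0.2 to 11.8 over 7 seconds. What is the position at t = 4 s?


s = t/T = 4/7 = 0.5714
p(t) = p0 + (pf-p0)*s
= 0.2 + (11.8 - 0.2) * 0.5714
= 6.8286


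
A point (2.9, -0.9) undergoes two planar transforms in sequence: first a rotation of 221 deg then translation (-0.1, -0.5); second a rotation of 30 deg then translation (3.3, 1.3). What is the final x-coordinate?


After transform 1:
x1 = cos(221)*2.9 - sin(221)*-0.9 + -0.1 = -2.8791
y1 = sin(221)*2.9 + cos(221)*-0.9 + -0.5 = -1.7233
After transform 2:
x2 = cos(30)*-2.8791 - sin(30)*-1.7233 + 3.3
= 1.6683


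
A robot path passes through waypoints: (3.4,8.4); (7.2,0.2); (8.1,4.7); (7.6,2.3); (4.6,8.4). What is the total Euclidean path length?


Segment lengths:
  seg1 = sqrt((3.8)^2 + (-8.2)^2) = 9.0377
  seg2 = sqrt((0.9)^2 + (4.5)^2) = 4.5891
  seg3 = sqrt((-0.5)^2 + (-2.4)^2) = 2.4515
  seg4 = sqrt((-3.0)^2 + (6.1)^2) = 6.7978
Total = 22.8761


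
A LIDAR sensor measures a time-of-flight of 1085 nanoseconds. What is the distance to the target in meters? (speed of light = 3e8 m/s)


tof = 1085 ns = 1.085e-06 s
dist = c * tof / 2
= 3e8 * 1.085e-06 / 2
= 162.75 m


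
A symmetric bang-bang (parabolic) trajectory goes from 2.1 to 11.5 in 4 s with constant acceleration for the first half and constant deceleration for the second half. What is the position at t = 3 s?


Symmetric rest-to-rest: each phase covers (pf-p0)/2 in time T/2. 0.5*a*(T/2)^2 = (pf-p0)/2 => a = 4*(pf-p0)/T^2
a = 4*(11.5-2.1)/4^2 = 2.35
t = 3 is in the deceleration phase (t > T/2).
p = pf - 0.5*a*(T-t)^2 = 11.5 - 0.5*2.35*1^2
= 10.325


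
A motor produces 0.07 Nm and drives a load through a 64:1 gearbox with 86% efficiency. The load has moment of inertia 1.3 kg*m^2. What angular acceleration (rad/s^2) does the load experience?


tau_out = tau_motor * N * eta
= 0.07 * 64 * 0.86 = 3.8528 Nm
alpha = tau_out / I = 3.8528 / 1.3
= 2.9637 rad/s^2


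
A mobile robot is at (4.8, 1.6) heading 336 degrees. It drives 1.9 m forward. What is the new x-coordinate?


x_new = x0 + d*cos(theta)
= 4.8 + 1.9*cos(336)
= 4.8 + 1.7357
= 6.5357


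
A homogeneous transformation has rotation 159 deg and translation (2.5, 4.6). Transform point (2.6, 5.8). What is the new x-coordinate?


x' = cos(theta)*px - sin(theta)*py + tx
= -0.9336*2.6 - 0.3584*5.8 + 2.5
= -2.0058


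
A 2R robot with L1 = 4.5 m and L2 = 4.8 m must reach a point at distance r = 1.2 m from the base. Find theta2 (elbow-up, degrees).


cos(theta2) = (r^2 - L1^2 - L2^2) / (2*L1*L2)
cos(theta2) = (1.44 - 20.25 - 23.04) / 43.2
cos(theta2) = -0.96875
theta2 = 165.6385 degrees


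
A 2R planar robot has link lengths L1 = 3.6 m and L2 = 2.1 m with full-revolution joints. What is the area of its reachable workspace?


r_max = L1 + L2 = 5.7 m
r_min = |L1 - L2| = 1.5 m
Area = pi*(r_max^2 - r_min^2)
= pi*(32.49 - 2.25)
= pi * 30.24
= 95.0018 m^2


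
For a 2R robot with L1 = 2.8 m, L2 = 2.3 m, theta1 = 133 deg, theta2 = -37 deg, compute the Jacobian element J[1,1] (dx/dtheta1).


J[1,1] = -L1*sin(t1) - L2*sin(t1+t2)
= -2.8*sin(133) - 2.3*sin(96)
= -4.3352


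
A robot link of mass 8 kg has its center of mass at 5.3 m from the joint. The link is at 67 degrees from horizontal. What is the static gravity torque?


tau = m*g*L*cos(angle)
= 8 * 9.81 * 5.3 * cos(67 deg)
= 8 * 9.81 * 5.3 * 0.3907
= 162.5223 Nm


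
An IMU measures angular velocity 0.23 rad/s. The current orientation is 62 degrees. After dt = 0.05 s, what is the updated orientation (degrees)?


delta_theta = w * dt = 0.23 * 0.05 = 0.0115 rad
= 0.6589 deg
theta_new = 62 + 0.6589 = 62.6589 deg


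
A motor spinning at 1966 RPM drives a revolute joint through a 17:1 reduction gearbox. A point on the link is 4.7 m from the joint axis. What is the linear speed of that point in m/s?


omega_motor = 1966 * 2*pi/60 = 205.879 rad/s
omega_joint = omega_motor / 17 = 12.1105 rad/s
v = omega_joint * r = 12.1105 * 4.7
= 56.9195 m/s


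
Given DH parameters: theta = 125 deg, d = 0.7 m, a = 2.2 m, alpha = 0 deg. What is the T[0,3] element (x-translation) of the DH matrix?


T[0,3] = a * cos(theta)
= 2.2 * cos(125 deg)
= 2.2 * -0.5736
= -1.2619


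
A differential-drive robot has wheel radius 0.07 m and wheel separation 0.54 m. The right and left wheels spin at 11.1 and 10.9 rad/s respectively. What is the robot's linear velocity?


vR = r*wR = 0.07*11.1 = 0.777 m/s
vL = r*wL = 0.07*10.9 = 0.763 m/s
v = (vR+vL)/2 = 0.77 m/s
omega = (vR-vL)/L = 0.0259 rad/s
linear velocity = 0.77 m/s


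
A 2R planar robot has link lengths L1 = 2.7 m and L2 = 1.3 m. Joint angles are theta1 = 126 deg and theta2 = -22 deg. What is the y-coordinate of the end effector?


Convert angles to radians: theta1 = 2.1991, theta2 = -0.384
y = L1*sin(theta1) + L2*sin(theta1+theta2)
y = 2.1843 + 1.2614
y = 3.4457


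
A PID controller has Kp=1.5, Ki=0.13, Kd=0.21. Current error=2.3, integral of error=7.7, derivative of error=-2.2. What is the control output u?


u = Kp*e + Ki*int(e) + Kd*de/dt
= 1.5*2.3 + 0.13*7.7 + 0.21*(-2.2)
= 3.45 + 1.001 + -0.462
= 3.989


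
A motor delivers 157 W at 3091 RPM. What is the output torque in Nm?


omega = 3091 * 2*pi/60 = 323.6888 rad/s
tau = P / omega = 157 / 323.6888
= 0.485 Nm


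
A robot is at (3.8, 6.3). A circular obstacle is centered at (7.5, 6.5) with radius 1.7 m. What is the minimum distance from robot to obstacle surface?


center_dist = sqrt((3.8-7.5)^2 + (6.3-6.5)^2)
= sqrt(13.69 + 0.04)
= 3.7054
min_dist = center_dist - radius = 3.7054 - 1.7 = 2.0054 m


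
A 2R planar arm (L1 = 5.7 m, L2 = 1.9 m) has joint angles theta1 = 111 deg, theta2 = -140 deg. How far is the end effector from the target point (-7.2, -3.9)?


End effector via forward kinematics:
x = L1*cos(t1) + L2*cos(t1+t2) = -0.3809
y = L1*sin(t1) + L2*sin(t1+t2) = 4.4003
Distance to target:
d = sqrt((-7.2 - -0.3809)^2 + (-3.9 - 4.4003)^2)
= sqrt(46.4999 + 68.8945)
= 10.7422 m


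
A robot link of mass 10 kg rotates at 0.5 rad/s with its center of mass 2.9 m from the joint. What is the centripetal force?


F = m * omega^2 * r
= 10 * 0.5^2 * 2.9
= 10 * 0.25 * 2.9
= 7.25 N


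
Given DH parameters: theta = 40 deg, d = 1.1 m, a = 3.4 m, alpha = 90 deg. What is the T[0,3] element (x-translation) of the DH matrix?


T[0,3] = a * cos(theta)
= 3.4 * cos(40 deg)
= 3.4 * 0.766
= 2.6046


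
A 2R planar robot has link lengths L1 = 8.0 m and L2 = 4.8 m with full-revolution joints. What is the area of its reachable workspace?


r_max = L1 + L2 = 12.8 m
r_min = |L1 - L2| = 3.2 m
Area = pi*(r_max^2 - r_min^2)
= pi*(163.84 - 10.24)
= pi * 153.6
= 482.5486 m^2


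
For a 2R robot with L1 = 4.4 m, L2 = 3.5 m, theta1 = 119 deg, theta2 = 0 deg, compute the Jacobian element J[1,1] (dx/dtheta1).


J[1,1] = -L1*sin(t1) - L2*sin(t1+t2)
= -4.4*sin(119) - 3.5*sin(119)
= -6.9095


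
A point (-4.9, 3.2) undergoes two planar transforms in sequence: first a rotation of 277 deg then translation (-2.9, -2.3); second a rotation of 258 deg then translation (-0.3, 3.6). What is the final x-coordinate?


After transform 1:
x1 = cos(277)*-4.9 - sin(277)*3.2 + -2.9 = -0.321
y1 = sin(277)*-4.9 + cos(277)*3.2 + -2.3 = 2.9535
After transform 2:
x2 = cos(258)*-0.321 - sin(258)*2.9535 + -0.3
= 2.6557


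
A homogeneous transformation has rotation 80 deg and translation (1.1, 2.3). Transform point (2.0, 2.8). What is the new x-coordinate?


x' = cos(theta)*px - sin(theta)*py + tx
= 0.1736*2.0 - 0.9848*2.8 + 1.1
= -1.3102


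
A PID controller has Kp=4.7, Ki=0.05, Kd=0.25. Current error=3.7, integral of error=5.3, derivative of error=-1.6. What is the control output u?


u = Kp*e + Ki*int(e) + Kd*de/dt
= 4.7*3.7 + 0.05*5.3 + 0.25*(-1.6)
= 17.39 + 0.265 + -0.4
= 17.255


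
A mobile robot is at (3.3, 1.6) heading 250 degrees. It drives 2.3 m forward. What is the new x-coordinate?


x_new = x0 + d*cos(theta)
= 3.3 + 2.3*cos(250)
= 3.3 + -0.7866
= 2.5134


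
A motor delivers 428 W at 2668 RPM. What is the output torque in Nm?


omega = 2668 * 2*pi/60 = 279.3923 rad/s
tau = P / omega = 428 / 279.3923
= 1.5319 Nm


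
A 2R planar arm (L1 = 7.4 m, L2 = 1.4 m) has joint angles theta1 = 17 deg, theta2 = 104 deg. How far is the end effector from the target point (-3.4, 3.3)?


End effector via forward kinematics:
x = L1*cos(t1) + L2*cos(t1+t2) = 6.3556
y = L1*sin(t1) + L2*sin(t1+t2) = 3.3636
Distance to target:
d = sqrt((-3.4 - 6.3556)^2 + (3.3 - 3.3636)^2)
= sqrt(95.1718 + 0.004)
= 9.7558 m


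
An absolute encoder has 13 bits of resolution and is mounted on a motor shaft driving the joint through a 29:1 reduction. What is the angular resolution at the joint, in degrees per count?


counts = 2^13 = 8192
effective counts at joint = 8192 * 29 = 237568
resolution = 360 / 237568
= 0.0015 deg/count


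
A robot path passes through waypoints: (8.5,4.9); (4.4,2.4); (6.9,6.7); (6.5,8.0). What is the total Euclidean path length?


Segment lengths:
  seg1 = sqrt((-4.1)^2 + (-2.5)^2) = 4.8021
  seg2 = sqrt((2.5)^2 + (4.3)^2) = 4.9739
  seg3 = sqrt((-0.4)^2 + (1.3)^2) = 1.3601
Total = 11.1362


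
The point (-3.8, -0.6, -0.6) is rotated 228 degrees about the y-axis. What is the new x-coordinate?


Rotation about y-axis: x' = x*cos(theta) + z*sin(theta)
= -3.8 * -0.6691 + -0.6 * -0.7431
= 2.9886


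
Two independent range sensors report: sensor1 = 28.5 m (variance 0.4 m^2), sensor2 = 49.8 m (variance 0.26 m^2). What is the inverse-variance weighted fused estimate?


w1 = (1/var1) / (1/var1 + 1/var2)
   = 2.5 / (2.5 + 3.8462) = 0.3939
w2 = 1 - w1 = 0.6061
fused = w1*s1 + w2*s2 = 11.2273 + 30.1818
= 41.4091 m


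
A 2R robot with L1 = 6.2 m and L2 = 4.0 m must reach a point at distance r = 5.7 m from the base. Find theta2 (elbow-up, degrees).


cos(theta2) = (r^2 - L1^2 - L2^2) / (2*L1*L2)
cos(theta2) = (32.49 - 38.44 - 16.0) / 49.6
cos(theta2) = -0.44254
theta2 = 116.2661 degrees


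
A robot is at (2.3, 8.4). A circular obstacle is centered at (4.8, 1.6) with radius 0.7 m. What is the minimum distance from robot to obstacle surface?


center_dist = sqrt((2.3-4.8)^2 + (8.4-1.6)^2)
= sqrt(6.25 + 46.24)
= 7.245
min_dist = center_dist - radius = 7.245 - 0.7 = 6.545 m


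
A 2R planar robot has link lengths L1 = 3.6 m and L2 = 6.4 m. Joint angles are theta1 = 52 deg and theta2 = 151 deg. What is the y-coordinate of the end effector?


Convert angles to radians: theta1 = 0.9076, theta2 = 2.6354
y = L1*sin(theta1) + L2*sin(theta1+theta2)
y = 2.8368 + -2.5007
y = 0.3362


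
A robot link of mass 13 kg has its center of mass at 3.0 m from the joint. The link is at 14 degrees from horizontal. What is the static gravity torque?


tau = m*g*L*cos(angle)
= 13 * 9.81 * 3.0 * cos(14 deg)
= 13 * 9.81 * 3.0 * 0.9703
= 371.2254 Nm


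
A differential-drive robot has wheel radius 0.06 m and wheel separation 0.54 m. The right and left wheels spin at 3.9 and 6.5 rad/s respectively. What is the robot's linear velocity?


vR = r*wR = 0.06*3.9 = 0.234 m/s
vL = r*wL = 0.06*6.5 = 0.39 m/s
v = (vR+vL)/2 = 0.312 m/s
omega = (vR-vL)/L = -0.2889 rad/s
linear velocity = 0.312 m/s


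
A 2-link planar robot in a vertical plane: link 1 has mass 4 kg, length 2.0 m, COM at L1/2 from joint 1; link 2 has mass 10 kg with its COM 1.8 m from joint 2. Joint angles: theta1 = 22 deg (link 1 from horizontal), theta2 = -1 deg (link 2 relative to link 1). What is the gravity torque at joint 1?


Horizontal distance from joint 1 to link-1 COM:
  x_c1 = (L1/2)*cos(t1) = 1.0 * 0.9272 = 0.9272 m
Horizontal distance from joint 1 to link-2 COM:
  x_c2 = L1*cos(t1) + Lc2*cos(t1+t2)
       = 2.0*0.9272 + 1.8*0.9336 = 3.5348 m
tau1 = m1*g*x_c1 + m2*g*x_c2
     = 4*9.81*0.9272 + 10*9.81*3.5348
     = 36.3827 + 346.7651
     = 383.1478 Nm


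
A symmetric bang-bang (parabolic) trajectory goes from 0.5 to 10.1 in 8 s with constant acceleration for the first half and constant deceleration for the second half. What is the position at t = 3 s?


Symmetric rest-to-rest: each phase covers (pf-p0)/2 in time T/2. 0.5*a*(T/2)^2 = (pf-p0)/2 => a = 4*(pf-p0)/T^2
a = 4*(10.1-0.5)/8^2 = 0.6
t = 3 is in the acceleration phase (t <= T/2).
p = p0 + 0.5*a*t^2 = 0.5 + 0.5*0.6*3^2
= 3.2


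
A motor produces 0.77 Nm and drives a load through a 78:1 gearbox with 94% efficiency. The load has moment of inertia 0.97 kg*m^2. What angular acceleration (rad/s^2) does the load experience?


tau_out = tau_motor * N * eta
= 0.77 * 78 * 0.94 = 56.4564 Nm
alpha = tau_out / I = 56.4564 / 0.97
= 58.2025 rad/s^2


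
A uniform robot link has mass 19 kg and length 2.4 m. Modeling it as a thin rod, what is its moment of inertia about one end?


I = (1/3) * m * L^2
= (1/3) * 19 * 2.4^2
= 0.333333 * 19 * 5.76
= 36.48 kg*m^2


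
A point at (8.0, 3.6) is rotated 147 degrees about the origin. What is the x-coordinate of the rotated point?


x' = x*cos(theta) - y*sin(theta)
cos(147 deg) = -0.8387, sin(147 deg) = 0.5446
x' = 8.0 * -0.8387 - 3.6 * 0.5446
= -6.7094 - 1.9607
= -8.6701


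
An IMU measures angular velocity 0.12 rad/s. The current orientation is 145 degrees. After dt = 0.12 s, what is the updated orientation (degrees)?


delta_theta = w * dt = 0.12 * 0.12 = 0.0144 rad
= 0.8251 deg
theta_new = 145 + 0.8251 = 145.8251 deg


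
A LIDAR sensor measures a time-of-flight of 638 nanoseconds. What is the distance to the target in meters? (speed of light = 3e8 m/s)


tof = 638 ns = 6.38e-07 s
dist = c * tof / 2
= 3e8 * 6.38e-07 / 2
= 95.7 m


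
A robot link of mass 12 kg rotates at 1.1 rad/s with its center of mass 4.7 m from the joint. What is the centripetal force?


F = m * omega^2 * r
= 12 * 1.1^2 * 4.7
= 12 * 1.21 * 4.7
= 68.244 N


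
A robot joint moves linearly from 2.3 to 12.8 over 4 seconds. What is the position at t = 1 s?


s = t/T = 1/4 = 0.25
p(t) = p0 + (pf-p0)*s
= 2.3 + (12.8 - 2.3) * 0.25
= 4.925


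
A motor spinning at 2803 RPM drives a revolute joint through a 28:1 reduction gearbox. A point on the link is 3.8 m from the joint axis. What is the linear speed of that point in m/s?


omega_motor = 2803 * 2*pi/60 = 293.5295 rad/s
omega_joint = omega_motor / 28 = 10.4832 rad/s
v = omega_joint * r = 10.4832 * 3.8
= 39.8361 m/s


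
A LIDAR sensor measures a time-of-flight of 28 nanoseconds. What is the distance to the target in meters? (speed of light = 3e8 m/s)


tof = 28 ns = 2.8e-08 s
dist = c * tof / 2
= 3e8 * 2.8e-08 / 2
= 4.2 m


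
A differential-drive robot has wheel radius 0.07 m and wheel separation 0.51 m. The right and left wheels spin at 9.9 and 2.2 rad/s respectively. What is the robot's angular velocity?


vR = r*wR = 0.07*9.9 = 0.693 m/s
vL = r*wL = 0.07*2.2 = 0.154 m/s
v = (vR+vL)/2 = 0.4235 m/s
omega = (vR-vL)/L = 1.0569 rad/s
angular velocity = 1.0569 rad/s


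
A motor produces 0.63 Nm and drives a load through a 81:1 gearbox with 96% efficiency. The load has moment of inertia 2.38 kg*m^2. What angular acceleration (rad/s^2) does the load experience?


tau_out = tau_motor * N * eta
= 0.63 * 81 * 0.96 = 48.9888 Nm
alpha = tau_out / I = 48.9888 / 2.38
= 20.5835 rad/s^2


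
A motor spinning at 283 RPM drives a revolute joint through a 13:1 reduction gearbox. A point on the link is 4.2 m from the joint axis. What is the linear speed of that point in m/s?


omega_motor = 283 * 2*pi/60 = 29.6357 rad/s
omega_joint = omega_motor / 13 = 2.2797 rad/s
v = omega_joint * r = 2.2797 * 4.2
= 9.5746 m/s


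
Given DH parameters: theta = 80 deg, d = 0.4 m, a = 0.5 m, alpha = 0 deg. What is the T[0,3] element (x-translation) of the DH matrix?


T[0,3] = a * cos(theta)
= 0.5 * cos(80 deg)
= 0.5 * 0.1736
= 0.0868


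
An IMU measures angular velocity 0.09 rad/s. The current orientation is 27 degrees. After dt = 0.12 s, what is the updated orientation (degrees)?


delta_theta = w * dt = 0.09 * 0.12 = 0.0108 rad
= 0.6188 deg
theta_new = 27 + 0.6188 = 27.6188 deg


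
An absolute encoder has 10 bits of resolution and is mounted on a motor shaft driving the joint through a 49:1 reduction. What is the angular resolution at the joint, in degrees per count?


counts = 2^10 = 1024
effective counts at joint = 1024 * 49 = 50176
resolution = 360 / 50176
= 0.0072 deg/count


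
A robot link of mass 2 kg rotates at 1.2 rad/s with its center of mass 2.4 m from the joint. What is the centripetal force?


F = m * omega^2 * r
= 2 * 1.2^2 * 2.4
= 2 * 1.44 * 2.4
= 6.912 N


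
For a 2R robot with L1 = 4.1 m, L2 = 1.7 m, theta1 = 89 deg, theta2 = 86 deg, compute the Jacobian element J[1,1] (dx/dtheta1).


J[1,1] = -L1*sin(t1) - L2*sin(t1+t2)
= -4.1*sin(89) - 1.7*sin(175)
= -4.2475


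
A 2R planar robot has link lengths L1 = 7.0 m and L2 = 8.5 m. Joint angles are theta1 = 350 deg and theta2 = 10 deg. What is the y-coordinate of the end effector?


Convert angles to radians: theta1 = 6.1087, theta2 = 0.1745
y = L1*sin(theta1) + L2*sin(theta1+theta2)
y = -1.2155 + -0.0
y = -1.2155


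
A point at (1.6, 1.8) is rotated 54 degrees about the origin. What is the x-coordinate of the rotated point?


x' = x*cos(theta) - y*sin(theta)
cos(54 deg) = 0.5878, sin(54 deg) = 0.809
x' = 1.6 * 0.5878 - 1.8 * 0.809
= 0.9405 - 1.4562
= -0.5158


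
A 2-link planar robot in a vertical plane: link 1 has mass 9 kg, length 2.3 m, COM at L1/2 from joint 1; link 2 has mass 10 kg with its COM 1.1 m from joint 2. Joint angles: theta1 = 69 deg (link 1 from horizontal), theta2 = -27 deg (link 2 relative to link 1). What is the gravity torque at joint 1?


Horizontal distance from joint 1 to link-1 COM:
  x_c1 = (L1/2)*cos(t1) = 1.15 * 0.3584 = 0.4121 m
Horizontal distance from joint 1 to link-2 COM:
  x_c2 = L1*cos(t1) + Lc2*cos(t1+t2)
       = 2.3*0.3584 + 1.1*0.7431 = 1.6417 m
tau1 = m1*g*x_c1 + m2*g*x_c2
     = 9*9.81*0.4121 + 10*9.81*1.6417
     = 36.3864 + 161.0513
     = 197.4377 Nm


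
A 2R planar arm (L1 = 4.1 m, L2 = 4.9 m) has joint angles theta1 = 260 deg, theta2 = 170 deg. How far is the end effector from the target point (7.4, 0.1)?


End effector via forward kinematics:
x = L1*cos(t1) + L2*cos(t1+t2) = 0.9639
y = L1*sin(t1) + L2*sin(t1+t2) = 0.5668
Distance to target:
d = sqrt((7.4 - 0.9639)^2 + (0.1 - 0.5668)^2)
= sqrt(41.4229 + 0.2179)
= 6.453 m


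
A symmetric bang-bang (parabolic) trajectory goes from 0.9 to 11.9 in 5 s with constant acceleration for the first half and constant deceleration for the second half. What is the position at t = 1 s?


Symmetric rest-to-rest: each phase covers (pf-p0)/2 in time T/2. 0.5*a*(T/2)^2 = (pf-p0)/2 => a = 4*(pf-p0)/T^2
a = 4*(11.9-0.9)/5^2 = 1.76
t = 1 is in the acceleration phase (t <= T/2).
p = p0 + 0.5*a*t^2 = 0.9 + 0.5*1.76*1^2
= 1.78


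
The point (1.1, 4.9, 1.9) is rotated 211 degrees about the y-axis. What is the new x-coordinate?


Rotation about y-axis: x' = x*cos(theta) + z*sin(theta)
= 1.1 * -0.8572 + 1.9 * -0.515
= -1.9215


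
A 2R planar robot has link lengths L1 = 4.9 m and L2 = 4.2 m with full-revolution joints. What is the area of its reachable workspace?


r_max = L1 + L2 = 9.1 m
r_min = |L1 - L2| = 0.7 m
Area = pi*(r_max^2 - r_min^2)
= pi*(82.81 - 0.49)
= pi * 82.32
= 258.6159 m^2


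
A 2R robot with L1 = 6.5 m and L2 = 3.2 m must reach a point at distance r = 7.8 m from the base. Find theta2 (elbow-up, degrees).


cos(theta2) = (r^2 - L1^2 - L2^2) / (2*L1*L2)
cos(theta2) = (60.84 - 42.25 - 10.24) / 41.6
cos(theta2) = 0.200721
theta2 = 78.4209 degrees


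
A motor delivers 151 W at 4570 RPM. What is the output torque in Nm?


omega = 4570 * 2*pi/60 = 478.5693 rad/s
tau = P / omega = 151 / 478.5693
= 0.3155 Nm


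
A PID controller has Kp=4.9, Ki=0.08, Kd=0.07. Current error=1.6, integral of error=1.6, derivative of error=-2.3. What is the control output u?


u = Kp*e + Ki*int(e) + Kd*de/dt
= 4.9*1.6 + 0.08*1.6 + 0.07*(-2.3)
= 7.84 + 0.128 + -0.161
= 7.807


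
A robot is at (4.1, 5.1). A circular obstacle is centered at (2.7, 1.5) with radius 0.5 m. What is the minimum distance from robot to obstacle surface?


center_dist = sqrt((4.1-2.7)^2 + (5.1-1.5)^2)
= sqrt(1.96 + 12.96)
= 3.8626
min_dist = center_dist - radius = 3.8626 - 0.5 = 3.3626 m


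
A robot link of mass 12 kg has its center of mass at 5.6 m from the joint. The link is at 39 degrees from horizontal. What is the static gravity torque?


tau = m*g*L*cos(angle)
= 12 * 9.81 * 5.6 * cos(39 deg)
= 12 * 9.81 * 5.6 * 0.7771
= 512.3195 Nm
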